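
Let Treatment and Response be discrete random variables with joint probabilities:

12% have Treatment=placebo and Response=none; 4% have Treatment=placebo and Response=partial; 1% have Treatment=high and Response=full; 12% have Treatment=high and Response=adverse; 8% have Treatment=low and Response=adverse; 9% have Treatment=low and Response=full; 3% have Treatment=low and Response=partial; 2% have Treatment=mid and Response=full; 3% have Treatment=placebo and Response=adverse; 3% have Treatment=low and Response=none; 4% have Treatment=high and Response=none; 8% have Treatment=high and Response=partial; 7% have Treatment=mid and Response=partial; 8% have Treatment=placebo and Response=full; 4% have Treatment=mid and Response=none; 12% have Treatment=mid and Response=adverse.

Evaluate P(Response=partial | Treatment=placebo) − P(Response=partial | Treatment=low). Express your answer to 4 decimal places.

P(Treatment=placebo) = 0.12 + 0.04 + 0.08 + 0.03 = 0.27; P(Response=partial | Treatment=placebo) = 0.04/0.27 = 0.14815.
P(Treatment=low) = 0.03 + 0.03 + 0.09 + 0.08 = 0.23; P(Response=partial | Treatment=low) = 0.03/0.23 = 0.13043.
Difference = 0.0177.

0.0177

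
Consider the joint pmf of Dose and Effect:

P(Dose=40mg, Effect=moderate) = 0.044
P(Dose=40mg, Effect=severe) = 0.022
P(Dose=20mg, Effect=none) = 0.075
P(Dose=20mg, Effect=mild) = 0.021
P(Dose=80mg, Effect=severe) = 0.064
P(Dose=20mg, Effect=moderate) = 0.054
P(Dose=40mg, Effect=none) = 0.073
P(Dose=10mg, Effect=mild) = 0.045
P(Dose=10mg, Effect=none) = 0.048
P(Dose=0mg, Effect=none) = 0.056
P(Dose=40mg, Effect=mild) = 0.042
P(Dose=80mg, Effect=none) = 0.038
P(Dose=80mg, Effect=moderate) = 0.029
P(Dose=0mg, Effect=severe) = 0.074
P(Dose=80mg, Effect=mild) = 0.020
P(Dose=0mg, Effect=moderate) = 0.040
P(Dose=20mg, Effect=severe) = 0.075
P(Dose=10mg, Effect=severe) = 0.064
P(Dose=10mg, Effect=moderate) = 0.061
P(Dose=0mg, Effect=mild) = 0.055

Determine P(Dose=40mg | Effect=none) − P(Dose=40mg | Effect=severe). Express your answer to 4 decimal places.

0.1781

P(Effect=none) = 0.056 + 0.048 + 0.075 + 0.073 + 0.038 = 0.290; P(Dose=40mg | Effect=none) = 0.073/0.290 = 0.25172.
P(Effect=severe) = 0.074 + 0.064 + 0.075 + 0.022 + 0.064 = 0.299; P(Dose=40mg | Effect=severe) = 0.022/0.299 = 0.07358.
Difference = 0.1781.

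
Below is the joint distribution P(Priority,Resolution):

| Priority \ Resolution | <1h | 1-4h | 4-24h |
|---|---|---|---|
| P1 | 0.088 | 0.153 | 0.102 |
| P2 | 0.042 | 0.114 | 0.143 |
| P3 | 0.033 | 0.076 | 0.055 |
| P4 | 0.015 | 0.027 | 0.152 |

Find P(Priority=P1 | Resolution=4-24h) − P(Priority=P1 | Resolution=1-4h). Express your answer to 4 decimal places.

-0.1878

P(Resolution=4-24h) = 0.102 + 0.143 + 0.055 + 0.152 = 0.452; P(Priority=P1 | Resolution=4-24h) = 0.102/0.452 = 0.22566.
P(Resolution=1-4h) = 0.153 + 0.114 + 0.076 + 0.027 = 0.370; P(Priority=P1 | Resolution=1-4h) = 0.153/0.370 = 0.41351.
Difference = -0.1878.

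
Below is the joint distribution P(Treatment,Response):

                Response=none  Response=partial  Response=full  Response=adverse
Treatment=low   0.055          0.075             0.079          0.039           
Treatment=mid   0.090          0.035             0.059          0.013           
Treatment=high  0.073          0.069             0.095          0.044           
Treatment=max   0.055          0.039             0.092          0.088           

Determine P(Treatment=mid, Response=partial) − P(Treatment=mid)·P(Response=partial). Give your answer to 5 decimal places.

-0.00795

P(Treatment=mid) = 0.090 + 0.035 + 0.059 + 0.013 = 0.197.
P(Response=partial) = 0.075 + 0.035 + 0.069 + 0.039 = 0.218.
P(Treatment=mid, Response=partial) − P(Treatment=mid)P(Response=partial) = 0.035 − 0.197×0.218 = -0.00795.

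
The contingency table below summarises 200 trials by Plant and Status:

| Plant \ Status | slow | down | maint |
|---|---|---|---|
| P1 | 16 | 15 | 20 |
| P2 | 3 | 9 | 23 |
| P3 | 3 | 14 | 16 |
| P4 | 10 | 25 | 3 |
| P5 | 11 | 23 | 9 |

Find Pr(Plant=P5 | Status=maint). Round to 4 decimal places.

Total with Status=maint: 20 + 23 + 16 + 3 + 9 = 71.
P(Plant=P5 | Status=maint) = 9/71 = 0.1268.

0.1268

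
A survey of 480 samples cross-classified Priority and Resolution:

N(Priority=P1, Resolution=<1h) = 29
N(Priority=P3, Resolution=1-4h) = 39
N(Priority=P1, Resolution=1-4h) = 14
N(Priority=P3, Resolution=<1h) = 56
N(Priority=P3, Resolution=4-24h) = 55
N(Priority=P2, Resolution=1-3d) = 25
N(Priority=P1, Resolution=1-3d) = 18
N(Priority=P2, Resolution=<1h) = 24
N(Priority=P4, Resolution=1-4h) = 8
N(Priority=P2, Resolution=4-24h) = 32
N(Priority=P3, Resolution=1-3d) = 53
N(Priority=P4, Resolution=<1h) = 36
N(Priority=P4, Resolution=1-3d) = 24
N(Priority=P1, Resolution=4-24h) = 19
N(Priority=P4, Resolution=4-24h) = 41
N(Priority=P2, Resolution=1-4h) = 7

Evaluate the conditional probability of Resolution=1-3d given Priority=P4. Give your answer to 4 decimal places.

Total with Priority=P4: 36 + 8 + 41 + 24 = 109.
P(Resolution=1-3d | Priority=P4) = 24/109 = 0.2202.

0.2202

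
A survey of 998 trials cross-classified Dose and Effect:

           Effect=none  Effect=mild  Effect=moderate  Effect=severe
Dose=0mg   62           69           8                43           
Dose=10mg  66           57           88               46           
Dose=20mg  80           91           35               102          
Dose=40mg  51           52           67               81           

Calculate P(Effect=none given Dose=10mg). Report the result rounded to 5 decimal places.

Total with Dose=10mg: 66 + 57 + 88 + 46 = 257.
P(Effect=none | Dose=10mg) = 66/257 = 0.25681.

0.25681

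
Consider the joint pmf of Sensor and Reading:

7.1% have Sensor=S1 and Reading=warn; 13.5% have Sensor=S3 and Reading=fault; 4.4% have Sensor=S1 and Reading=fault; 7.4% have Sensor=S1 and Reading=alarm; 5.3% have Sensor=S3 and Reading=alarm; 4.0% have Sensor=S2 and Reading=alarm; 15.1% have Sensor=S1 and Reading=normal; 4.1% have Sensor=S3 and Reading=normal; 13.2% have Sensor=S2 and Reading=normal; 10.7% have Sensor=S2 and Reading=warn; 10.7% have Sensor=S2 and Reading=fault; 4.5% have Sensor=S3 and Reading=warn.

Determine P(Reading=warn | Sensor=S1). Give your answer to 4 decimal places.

0.2088

P(Sensor=S1) = 0.151 + 0.071 + 0.074 + 0.044 = 0.340.
P(Reading=warn | Sensor=S1) = 0.071/0.340 = 0.2088.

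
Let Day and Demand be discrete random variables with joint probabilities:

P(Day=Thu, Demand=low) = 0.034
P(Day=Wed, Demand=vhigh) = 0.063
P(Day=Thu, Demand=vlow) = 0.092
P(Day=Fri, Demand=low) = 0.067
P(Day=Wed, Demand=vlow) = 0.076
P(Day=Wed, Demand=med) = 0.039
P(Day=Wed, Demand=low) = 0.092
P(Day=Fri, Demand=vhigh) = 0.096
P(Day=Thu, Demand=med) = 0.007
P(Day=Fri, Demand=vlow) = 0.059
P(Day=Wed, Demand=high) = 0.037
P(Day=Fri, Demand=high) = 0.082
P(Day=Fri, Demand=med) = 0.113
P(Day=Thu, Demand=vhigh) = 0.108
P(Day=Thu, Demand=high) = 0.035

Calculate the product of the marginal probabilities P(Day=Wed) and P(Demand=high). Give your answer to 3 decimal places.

0.047

P(Day=Wed) = 0.076 + 0.092 + 0.039 + 0.037 + 0.063 = 0.307.
P(Demand=high) = 0.037 + 0.035 + 0.082 = 0.154.
Product: 0.307 × 0.154 = 0.047.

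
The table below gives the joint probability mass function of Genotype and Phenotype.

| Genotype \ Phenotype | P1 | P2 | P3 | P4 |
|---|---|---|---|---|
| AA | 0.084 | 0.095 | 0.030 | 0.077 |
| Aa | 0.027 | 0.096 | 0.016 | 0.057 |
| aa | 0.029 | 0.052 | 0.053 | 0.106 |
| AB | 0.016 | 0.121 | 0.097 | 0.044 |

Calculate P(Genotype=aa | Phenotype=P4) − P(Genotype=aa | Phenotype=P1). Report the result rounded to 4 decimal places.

P(Phenotype=P4) = 0.077 + 0.057 + 0.106 + 0.044 = 0.284; P(Genotype=aa | Phenotype=P4) = 0.106/0.284 = 0.37324.
P(Phenotype=P1) = 0.084 + 0.027 + 0.029 + 0.016 = 0.156; P(Genotype=aa | Phenotype=P1) = 0.029/0.156 = 0.18590.
Difference = 0.1873.

0.1873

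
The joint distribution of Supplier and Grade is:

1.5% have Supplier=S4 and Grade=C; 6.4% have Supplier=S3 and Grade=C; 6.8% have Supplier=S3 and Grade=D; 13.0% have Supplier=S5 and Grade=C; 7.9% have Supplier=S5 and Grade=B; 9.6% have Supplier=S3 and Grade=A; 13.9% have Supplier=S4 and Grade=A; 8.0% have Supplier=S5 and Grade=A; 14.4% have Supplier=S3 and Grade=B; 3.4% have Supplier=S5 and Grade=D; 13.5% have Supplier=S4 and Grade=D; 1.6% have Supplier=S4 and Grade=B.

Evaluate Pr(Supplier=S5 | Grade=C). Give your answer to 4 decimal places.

P(Grade=C) = 0.064 + 0.015 + 0.130 = 0.209.
P(Supplier=S5 | Grade=C) = 0.130/0.209 = 0.6220.

0.6220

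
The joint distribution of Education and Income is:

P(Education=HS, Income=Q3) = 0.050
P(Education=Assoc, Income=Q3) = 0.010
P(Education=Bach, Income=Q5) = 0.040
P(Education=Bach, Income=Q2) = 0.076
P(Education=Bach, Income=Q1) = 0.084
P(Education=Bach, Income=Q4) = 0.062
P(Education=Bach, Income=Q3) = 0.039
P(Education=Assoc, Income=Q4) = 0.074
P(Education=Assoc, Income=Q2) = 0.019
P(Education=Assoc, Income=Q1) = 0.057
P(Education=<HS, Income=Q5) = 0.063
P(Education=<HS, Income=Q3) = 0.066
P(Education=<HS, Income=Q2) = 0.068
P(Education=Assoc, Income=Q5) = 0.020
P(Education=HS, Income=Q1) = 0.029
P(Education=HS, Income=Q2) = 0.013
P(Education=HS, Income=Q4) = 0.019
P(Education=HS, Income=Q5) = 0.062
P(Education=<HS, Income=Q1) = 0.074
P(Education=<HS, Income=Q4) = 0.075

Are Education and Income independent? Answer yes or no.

no

P(Education=Assoc) = 0.180 and P(Income=Q4) = 0.230, so their product is 0.04140, but P(Education=Assoc, Income=Q4) = 0.074. Since these differ, Education and Income are not independent.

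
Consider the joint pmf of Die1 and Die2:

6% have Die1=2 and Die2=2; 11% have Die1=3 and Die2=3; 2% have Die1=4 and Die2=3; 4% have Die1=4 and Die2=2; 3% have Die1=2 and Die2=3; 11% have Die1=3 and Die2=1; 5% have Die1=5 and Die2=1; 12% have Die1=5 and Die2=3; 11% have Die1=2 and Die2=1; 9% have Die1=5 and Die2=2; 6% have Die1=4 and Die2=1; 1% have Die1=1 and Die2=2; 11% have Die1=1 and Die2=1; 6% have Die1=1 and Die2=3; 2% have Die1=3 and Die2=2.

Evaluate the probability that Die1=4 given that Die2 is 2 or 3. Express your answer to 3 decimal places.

0.107

P(Die2=2) = 0.01 + 0.06 + 0.02 + 0.04 + 0.09 = 0.22.
P(Die2=3) = 0.06 + 0.03 + 0.11 + 0.02 + 0.12 = 0.34.
P(Die2 ∈ {2, 3}) = 0.22 + 0.34 = 0.56; P(Die1=4, Die2 ∈ {2, 3}) = 0.04 + 0.02 = 0.06.
P(Die1=4 | Die2 ∈ {2, 3}) = 0.06/0.56 = 0.107.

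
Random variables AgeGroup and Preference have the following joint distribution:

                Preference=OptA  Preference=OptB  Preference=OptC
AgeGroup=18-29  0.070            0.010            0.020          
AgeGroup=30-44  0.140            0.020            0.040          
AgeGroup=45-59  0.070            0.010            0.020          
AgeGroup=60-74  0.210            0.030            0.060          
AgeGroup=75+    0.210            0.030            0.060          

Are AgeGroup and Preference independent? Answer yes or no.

yes

Every cell satisfies P(AgeGroup,Preference) = P(AgeGroup)·P(Preference). For instance P(AgeGroup=45-59) = 0.100, P(Preference=OptB) = 0.100, and 0.100×0.100 = 0.010 matches the joint entry. So AgeGroup and Preference are independent.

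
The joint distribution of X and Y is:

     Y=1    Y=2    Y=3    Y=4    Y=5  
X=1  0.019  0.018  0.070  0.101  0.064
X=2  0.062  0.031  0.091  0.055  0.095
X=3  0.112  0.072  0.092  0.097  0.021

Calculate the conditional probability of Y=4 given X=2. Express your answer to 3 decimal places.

P(X=2) = 0.062 + 0.031 + 0.091 + 0.055 + 0.095 = 0.334.
P(Y=4 | X=2) = 0.055/0.334 = 0.165.

0.165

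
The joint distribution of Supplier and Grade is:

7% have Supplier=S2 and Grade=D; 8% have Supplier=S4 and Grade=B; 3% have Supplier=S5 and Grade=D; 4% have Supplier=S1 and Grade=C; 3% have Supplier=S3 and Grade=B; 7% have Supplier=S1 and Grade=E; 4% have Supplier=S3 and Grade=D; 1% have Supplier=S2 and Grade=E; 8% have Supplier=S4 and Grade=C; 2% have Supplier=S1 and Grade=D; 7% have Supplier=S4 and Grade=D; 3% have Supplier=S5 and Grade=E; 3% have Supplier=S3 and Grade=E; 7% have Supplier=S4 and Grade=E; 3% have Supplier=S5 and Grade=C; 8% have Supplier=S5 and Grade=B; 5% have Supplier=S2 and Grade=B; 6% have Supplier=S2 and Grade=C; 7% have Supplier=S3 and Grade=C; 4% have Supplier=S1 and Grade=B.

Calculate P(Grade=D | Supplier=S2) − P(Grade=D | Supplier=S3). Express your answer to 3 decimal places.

P(Supplier=S2) = 0.05 + 0.06 + 0.07 + 0.01 = 0.19; P(Grade=D | Supplier=S2) = 0.07/0.19 = 0.3684.
P(Supplier=S3) = 0.03 + 0.07 + 0.04 + 0.03 = 0.17; P(Grade=D | Supplier=S3) = 0.04/0.17 = 0.2353.
Difference = 0.133.

0.133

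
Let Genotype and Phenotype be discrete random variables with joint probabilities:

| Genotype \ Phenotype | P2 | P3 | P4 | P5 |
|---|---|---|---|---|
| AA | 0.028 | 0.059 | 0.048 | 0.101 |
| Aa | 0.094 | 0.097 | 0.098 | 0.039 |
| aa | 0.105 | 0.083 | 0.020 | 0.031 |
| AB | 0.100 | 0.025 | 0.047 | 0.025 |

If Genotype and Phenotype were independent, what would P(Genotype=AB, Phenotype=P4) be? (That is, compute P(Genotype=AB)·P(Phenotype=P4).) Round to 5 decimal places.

0.04196

P(Genotype=AB) = 0.100 + 0.025 + 0.047 + 0.025 = 0.197.
P(Phenotype=P4) = 0.048 + 0.098 + 0.020 + 0.047 = 0.213.
Product: 0.197 × 0.213 = 0.04196.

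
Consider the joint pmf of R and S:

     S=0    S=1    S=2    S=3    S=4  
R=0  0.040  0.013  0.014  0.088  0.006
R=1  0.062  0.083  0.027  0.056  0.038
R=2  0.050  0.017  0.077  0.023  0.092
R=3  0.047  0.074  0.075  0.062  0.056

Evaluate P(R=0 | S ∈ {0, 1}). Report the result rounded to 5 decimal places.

0.13731

P(S=0) = 0.040 + 0.062 + 0.050 + 0.047 = 0.199.
P(S=1) = 0.013 + 0.083 + 0.017 + 0.074 = 0.187.
P(S ∈ {0, 1}) = 0.199 + 0.187 = 0.386; P(R=0, S ∈ {0, 1}) = 0.040 + 0.013 = 0.053.
P(R=0 | S ∈ {0, 1}) = 0.053/0.386 = 0.13731.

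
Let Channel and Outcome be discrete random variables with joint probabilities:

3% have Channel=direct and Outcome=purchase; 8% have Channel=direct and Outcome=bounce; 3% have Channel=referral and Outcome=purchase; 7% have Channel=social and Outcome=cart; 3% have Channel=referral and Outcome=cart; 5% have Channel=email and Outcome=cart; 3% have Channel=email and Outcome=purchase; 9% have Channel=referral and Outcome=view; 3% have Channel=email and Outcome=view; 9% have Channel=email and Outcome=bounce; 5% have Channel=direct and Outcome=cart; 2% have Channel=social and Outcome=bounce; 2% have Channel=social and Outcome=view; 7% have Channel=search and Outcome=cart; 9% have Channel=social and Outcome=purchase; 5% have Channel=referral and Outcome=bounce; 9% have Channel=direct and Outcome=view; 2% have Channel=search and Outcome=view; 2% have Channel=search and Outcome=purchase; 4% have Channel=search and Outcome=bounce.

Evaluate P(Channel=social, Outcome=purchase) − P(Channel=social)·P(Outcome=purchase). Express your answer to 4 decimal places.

P(Channel=social) = 0.02 + 0.02 + 0.07 + 0.09 = 0.20.
P(Outcome=purchase) = 0.03 + 0.02 + 0.09 + 0.03 + 0.03 = 0.20.
P(Channel=social, Outcome=purchase) − P(Channel=social)P(Outcome=purchase) = 0.09 − 0.20×0.20 = 0.0500.

0.0500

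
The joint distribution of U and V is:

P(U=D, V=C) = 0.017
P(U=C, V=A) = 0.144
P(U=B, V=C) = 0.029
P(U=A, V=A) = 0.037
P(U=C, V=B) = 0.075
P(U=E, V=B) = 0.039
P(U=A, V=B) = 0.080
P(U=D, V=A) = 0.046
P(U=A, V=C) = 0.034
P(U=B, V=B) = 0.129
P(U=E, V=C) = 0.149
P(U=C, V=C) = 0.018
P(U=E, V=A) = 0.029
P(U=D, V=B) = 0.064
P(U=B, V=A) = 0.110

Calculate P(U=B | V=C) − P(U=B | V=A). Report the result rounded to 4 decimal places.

P(V=C) = 0.034 + 0.029 + 0.018 + 0.017 + 0.149 = 0.247; P(U=B | V=C) = 0.029/0.247 = 0.11741.
P(V=A) = 0.037 + 0.110 + 0.144 + 0.046 + 0.029 = 0.366; P(U=B | V=A) = 0.110/0.366 = 0.30055.
Difference = -0.1831.

-0.1831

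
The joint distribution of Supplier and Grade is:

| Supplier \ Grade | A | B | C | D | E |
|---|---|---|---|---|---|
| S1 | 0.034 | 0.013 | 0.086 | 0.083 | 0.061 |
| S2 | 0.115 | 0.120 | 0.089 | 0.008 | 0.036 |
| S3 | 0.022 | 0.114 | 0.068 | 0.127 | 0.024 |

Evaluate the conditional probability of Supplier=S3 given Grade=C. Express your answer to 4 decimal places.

P(Grade=C) = 0.086 + 0.089 + 0.068 = 0.243.
P(Supplier=S3 | Grade=C) = 0.068/0.243 = 0.2798.

0.2798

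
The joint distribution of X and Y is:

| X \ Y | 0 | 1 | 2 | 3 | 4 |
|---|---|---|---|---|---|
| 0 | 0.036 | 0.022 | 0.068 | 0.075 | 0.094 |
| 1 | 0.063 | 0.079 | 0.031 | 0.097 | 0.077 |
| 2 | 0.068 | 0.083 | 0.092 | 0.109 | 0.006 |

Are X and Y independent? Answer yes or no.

P(X=2) = 0.358 and P(Y=4) = 0.177, so their product is 0.06337, but P(X=2, Y=4) = 0.006. Since these differ, X and Y are not independent.

no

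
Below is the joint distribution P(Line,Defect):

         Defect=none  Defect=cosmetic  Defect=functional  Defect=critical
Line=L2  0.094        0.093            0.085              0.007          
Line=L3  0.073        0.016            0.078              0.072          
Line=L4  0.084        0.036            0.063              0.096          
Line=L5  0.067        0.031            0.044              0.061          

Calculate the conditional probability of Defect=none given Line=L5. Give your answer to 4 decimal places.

P(Line=L5) = 0.067 + 0.031 + 0.044 + 0.061 = 0.203.
P(Defect=none | Line=L5) = 0.067/0.203 = 0.3300.

0.3300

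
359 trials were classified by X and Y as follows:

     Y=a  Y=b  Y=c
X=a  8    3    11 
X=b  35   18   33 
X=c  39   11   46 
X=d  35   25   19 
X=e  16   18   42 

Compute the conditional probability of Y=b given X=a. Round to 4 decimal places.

Total with X=a: 8 + 3 + 11 = 22.
P(Y=b | X=a) = 3/22 = 0.1364.

0.1364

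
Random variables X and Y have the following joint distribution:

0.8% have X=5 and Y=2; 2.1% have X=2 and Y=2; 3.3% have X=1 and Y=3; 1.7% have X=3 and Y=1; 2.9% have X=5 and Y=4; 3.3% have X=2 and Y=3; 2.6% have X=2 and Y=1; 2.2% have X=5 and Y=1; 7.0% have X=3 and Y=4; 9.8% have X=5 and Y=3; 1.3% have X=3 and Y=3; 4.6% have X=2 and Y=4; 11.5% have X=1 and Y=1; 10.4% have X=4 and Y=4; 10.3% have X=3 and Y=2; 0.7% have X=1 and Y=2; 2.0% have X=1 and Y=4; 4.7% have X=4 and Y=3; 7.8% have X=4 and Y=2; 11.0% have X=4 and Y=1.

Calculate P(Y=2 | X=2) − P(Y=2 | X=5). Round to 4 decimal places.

P(X=2) = 0.026 + 0.021 + 0.033 + 0.046 = 0.126; P(Y=2 | X=2) = 0.021/0.126 = 0.16667.
P(X=5) = 0.022 + 0.008 + 0.098 + 0.029 = 0.157; P(Y=2 | X=5) = 0.008/0.157 = 0.05096.
Difference = 0.1157.

0.1157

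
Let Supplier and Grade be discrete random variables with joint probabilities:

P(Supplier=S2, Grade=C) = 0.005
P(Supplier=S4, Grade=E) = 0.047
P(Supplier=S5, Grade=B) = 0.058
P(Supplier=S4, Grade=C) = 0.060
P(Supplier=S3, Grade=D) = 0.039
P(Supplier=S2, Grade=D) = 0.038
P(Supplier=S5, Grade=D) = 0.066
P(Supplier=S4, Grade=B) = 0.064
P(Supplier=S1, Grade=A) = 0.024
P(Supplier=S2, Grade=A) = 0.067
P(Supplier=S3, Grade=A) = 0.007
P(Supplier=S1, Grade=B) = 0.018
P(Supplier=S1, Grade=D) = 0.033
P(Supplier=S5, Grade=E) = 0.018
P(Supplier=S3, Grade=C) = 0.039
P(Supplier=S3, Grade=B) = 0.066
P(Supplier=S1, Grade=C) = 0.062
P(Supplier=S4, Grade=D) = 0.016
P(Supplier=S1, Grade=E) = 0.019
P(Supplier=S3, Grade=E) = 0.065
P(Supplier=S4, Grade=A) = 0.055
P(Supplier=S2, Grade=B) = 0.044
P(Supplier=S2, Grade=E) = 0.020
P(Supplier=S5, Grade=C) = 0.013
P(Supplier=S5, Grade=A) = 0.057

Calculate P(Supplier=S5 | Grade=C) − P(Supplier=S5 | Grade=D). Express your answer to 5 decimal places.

-0.27112

P(Grade=C) = 0.062 + 0.005 + 0.039 + 0.060 + 0.013 = 0.179; P(Supplier=S5 | Grade=C) = 0.013/0.179 = 0.072626.
P(Grade=D) = 0.033 + 0.038 + 0.039 + 0.016 + 0.066 = 0.192; P(Supplier=S5 | Grade=D) = 0.066/0.192 = 0.343750.
Difference = -0.27112.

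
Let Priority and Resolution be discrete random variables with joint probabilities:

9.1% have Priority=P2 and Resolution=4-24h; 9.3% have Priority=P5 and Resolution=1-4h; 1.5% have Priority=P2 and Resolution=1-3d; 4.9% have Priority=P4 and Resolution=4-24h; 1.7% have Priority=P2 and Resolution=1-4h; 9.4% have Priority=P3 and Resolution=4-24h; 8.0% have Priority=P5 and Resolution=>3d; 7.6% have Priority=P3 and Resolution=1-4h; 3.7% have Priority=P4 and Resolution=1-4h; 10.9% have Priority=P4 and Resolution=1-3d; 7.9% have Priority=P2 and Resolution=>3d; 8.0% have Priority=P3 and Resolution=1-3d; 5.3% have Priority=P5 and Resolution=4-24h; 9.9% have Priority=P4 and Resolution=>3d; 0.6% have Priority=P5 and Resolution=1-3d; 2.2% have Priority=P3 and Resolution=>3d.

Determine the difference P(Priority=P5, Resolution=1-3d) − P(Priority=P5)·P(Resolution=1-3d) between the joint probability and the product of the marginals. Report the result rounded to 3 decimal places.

-0.043

P(Priority=P5) = 0.093 + 0.053 + 0.006 + 0.080 = 0.232.
P(Resolution=1-3d) = 0.015 + 0.080 + 0.109 + 0.006 = 0.210.
P(Priority=P5, Resolution=1-3d) − P(Priority=P5)P(Resolution=1-3d) = 0.006 − 0.232×0.210 = -0.043.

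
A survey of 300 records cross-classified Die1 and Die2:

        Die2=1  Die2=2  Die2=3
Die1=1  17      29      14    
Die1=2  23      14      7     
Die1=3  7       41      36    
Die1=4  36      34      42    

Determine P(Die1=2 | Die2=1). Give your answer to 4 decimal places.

Total with Die2=1: 17 + 23 + 7 + 36 = 83.
P(Die1=2 | Die2=1) = 23/83 = 0.2771.

0.2771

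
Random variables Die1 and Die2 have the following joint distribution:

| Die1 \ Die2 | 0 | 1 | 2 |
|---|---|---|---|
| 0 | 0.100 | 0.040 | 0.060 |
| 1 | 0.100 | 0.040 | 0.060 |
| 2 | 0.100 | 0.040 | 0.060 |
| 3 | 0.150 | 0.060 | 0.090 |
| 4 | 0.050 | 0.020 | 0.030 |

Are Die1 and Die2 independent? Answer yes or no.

yes

Every cell satisfies P(Die1,Die2) = P(Die1)·P(Die2). For instance P(Die1=2) = 0.200, P(Die2=2) = 0.300, and 0.200×0.300 = 0.060 matches the joint entry. So Die1 and Die2 are independent.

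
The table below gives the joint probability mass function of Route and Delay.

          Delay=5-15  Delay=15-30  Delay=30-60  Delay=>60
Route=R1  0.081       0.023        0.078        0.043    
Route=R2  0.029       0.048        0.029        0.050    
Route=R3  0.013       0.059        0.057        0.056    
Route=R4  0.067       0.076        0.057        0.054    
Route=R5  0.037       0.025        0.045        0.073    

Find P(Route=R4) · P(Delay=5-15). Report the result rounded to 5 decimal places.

P(Route=R4) = 0.067 + 0.076 + 0.057 + 0.054 = 0.254.
P(Delay=5-15) = 0.081 + 0.029 + 0.013 + 0.067 + 0.037 = 0.227.
Product: 0.254 × 0.227 = 0.05766.

0.05766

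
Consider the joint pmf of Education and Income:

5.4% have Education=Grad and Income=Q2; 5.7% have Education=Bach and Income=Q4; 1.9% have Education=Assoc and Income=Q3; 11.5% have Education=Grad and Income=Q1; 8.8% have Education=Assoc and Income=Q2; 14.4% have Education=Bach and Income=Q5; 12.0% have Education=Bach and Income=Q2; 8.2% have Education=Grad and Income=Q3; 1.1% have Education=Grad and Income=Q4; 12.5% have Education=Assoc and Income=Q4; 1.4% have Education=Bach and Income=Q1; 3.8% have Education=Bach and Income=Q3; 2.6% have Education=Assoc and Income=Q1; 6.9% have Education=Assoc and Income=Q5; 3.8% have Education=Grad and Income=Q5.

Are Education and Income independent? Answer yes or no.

P(Education=Grad) = 0.300 and P(Income=Q1) = 0.155, so their product is 0.04650, but P(Education=Grad, Income=Q1) = 0.115. Since these differ, Education and Income are not independent.

no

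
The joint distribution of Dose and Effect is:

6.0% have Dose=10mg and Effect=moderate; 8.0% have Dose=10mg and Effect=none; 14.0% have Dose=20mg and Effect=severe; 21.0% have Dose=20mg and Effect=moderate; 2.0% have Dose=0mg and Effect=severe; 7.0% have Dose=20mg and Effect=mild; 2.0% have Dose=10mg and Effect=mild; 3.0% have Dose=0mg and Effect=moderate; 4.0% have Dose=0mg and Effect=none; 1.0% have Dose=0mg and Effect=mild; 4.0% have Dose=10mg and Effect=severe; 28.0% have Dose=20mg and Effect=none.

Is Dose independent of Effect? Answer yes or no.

Every cell satisfies P(Dose,Effect) = P(Dose)·P(Effect). For instance P(Dose=10mg) = 0.200, P(Effect=moderate) = 0.300, and 0.200×0.300 = 0.060 matches the joint entry. So Dose and Effect are independent.

yes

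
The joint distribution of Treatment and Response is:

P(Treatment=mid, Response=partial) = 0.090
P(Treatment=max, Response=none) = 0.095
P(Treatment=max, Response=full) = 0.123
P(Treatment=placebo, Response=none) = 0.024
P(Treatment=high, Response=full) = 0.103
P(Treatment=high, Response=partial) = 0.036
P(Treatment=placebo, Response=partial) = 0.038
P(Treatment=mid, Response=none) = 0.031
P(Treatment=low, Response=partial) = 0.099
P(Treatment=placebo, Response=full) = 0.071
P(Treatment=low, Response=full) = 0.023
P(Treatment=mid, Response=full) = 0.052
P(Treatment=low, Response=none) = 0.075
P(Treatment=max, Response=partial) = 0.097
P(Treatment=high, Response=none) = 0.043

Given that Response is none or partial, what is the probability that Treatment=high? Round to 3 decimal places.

P(Response=none) = 0.024 + 0.075 + 0.031 + 0.043 + 0.095 = 0.268.
P(Response=partial) = 0.038 + 0.099 + 0.090 + 0.036 + 0.097 = 0.360.
P(Response ∈ {none, partial}) = 0.268 + 0.360 = 0.628; P(Treatment=high, Response ∈ {none, partial}) = 0.043 + 0.036 = 0.079.
P(Treatment=high | Response ∈ {none, partial}) = 0.079/0.628 = 0.126.

0.126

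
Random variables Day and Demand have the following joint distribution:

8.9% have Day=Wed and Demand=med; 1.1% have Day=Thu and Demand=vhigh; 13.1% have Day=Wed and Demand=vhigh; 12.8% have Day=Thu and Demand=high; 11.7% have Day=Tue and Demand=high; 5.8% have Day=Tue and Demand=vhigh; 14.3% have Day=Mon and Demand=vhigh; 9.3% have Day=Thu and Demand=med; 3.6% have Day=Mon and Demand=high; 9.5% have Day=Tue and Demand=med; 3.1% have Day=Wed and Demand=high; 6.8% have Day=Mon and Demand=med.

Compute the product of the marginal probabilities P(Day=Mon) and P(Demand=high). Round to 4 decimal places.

0.0771

P(Day=Mon) = 0.068 + 0.036 + 0.143 = 0.247.
P(Demand=high) = 0.036 + 0.117 + 0.031 + 0.128 = 0.312.
Product: 0.247 × 0.312 = 0.0771.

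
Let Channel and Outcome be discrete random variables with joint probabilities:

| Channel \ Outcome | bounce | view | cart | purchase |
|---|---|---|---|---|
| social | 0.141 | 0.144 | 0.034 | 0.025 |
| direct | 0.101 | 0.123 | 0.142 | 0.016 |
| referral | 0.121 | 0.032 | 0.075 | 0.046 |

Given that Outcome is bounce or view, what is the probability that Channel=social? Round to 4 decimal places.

P(Outcome=bounce) = 0.141 + 0.101 + 0.121 = 0.363.
P(Outcome=view) = 0.144 + 0.123 + 0.032 = 0.299.
P(Outcome ∈ {bounce, view}) = 0.363 + 0.299 = 0.662; P(Channel=social, Outcome ∈ {bounce, view}) = 0.141 + 0.144 = 0.285.
P(Channel=social | Outcome ∈ {bounce, view}) = 0.285/0.662 = 0.4305.

0.4305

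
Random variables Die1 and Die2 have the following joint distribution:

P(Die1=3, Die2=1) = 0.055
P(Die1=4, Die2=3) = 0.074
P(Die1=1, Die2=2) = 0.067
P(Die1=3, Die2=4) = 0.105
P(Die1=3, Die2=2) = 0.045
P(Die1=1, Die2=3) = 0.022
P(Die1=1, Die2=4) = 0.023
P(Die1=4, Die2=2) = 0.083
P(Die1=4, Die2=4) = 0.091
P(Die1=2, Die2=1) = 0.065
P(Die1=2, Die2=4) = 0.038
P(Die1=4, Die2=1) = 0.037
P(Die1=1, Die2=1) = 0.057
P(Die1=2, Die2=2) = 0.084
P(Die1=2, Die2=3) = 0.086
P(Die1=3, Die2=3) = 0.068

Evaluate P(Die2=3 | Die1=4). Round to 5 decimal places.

P(Die1=4) = 0.037 + 0.083 + 0.074 + 0.091 = 0.285.
P(Die2=3 | Die1=4) = 0.074/0.285 = 0.25965.

0.25965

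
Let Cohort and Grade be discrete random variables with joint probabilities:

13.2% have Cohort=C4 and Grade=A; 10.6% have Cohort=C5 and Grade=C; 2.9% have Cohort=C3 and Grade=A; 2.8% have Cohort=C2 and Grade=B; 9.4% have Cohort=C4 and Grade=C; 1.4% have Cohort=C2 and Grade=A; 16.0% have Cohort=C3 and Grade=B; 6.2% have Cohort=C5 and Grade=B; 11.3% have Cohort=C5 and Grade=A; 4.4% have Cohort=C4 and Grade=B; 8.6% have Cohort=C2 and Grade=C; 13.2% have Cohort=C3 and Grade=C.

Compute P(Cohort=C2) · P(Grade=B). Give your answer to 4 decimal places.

0.0376

P(Cohort=C2) = 0.014 + 0.028 + 0.086 = 0.128.
P(Grade=B) = 0.028 + 0.160 + 0.044 + 0.062 = 0.294.
Product: 0.128 × 0.294 = 0.0376.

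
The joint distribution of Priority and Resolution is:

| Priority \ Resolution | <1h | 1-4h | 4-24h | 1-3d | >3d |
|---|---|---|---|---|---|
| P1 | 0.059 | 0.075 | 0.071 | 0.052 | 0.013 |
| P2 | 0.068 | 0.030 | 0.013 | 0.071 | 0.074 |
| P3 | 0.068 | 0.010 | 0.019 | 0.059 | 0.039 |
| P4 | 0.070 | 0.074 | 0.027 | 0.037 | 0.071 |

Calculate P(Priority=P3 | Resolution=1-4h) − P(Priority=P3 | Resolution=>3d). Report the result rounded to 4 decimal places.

P(Resolution=1-4h) = 0.075 + 0.030 + 0.010 + 0.074 = 0.189; P(Priority=P3 | Resolution=1-4h) = 0.010/0.189 = 0.05291.
P(Resolution=>3d) = 0.013 + 0.074 + 0.039 + 0.071 = 0.197; P(Priority=P3 | Resolution=>3d) = 0.039/0.197 = 0.19797.
Difference = -0.1451.

-0.1451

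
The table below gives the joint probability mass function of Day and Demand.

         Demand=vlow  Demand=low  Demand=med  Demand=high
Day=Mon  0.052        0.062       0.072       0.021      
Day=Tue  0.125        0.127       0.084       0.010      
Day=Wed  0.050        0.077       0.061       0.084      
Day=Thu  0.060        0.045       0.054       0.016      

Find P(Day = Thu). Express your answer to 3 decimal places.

P(Day=Thu) = 0.060 + 0.045 + 0.054 + 0.016 = 0.175.

0.175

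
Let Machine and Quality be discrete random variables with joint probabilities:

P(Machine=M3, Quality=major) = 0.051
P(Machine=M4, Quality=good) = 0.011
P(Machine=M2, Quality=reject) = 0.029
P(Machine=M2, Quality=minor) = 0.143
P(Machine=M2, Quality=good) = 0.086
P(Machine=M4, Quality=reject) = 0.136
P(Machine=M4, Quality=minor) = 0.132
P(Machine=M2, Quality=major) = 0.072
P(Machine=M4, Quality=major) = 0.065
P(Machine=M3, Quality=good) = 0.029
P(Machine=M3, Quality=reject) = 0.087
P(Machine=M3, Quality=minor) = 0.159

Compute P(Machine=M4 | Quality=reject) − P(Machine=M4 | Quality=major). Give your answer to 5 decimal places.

0.19394

P(Quality=reject) = 0.029 + 0.087 + 0.136 = 0.252; P(Machine=M4 | Quality=reject) = 0.136/0.252 = 0.539683.
P(Quality=major) = 0.072 + 0.051 + 0.065 = 0.188; P(Machine=M4 | Quality=major) = 0.065/0.188 = 0.345745.
Difference = 0.19394.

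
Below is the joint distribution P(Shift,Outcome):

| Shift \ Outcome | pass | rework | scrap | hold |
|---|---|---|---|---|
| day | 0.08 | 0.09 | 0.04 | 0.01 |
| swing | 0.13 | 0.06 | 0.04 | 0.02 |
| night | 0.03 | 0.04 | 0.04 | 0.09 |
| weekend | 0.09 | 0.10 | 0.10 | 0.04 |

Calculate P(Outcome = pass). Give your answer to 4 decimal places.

0.3300

P(Outcome=pass) = 0.08 + 0.13 + 0.03 + 0.09 = 0.33.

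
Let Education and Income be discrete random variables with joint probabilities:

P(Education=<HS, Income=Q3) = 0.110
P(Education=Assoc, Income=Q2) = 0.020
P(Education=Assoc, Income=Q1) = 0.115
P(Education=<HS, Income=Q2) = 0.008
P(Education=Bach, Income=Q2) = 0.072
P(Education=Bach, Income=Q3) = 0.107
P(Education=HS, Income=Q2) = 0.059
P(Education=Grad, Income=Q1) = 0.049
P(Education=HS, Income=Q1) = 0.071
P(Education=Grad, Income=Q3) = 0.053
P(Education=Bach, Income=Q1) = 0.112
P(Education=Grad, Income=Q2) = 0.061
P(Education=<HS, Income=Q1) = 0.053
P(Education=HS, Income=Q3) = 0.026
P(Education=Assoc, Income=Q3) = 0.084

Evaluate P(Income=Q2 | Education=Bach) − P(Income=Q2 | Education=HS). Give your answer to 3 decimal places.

-0.131

P(Education=Bach) = 0.112 + 0.072 + 0.107 = 0.291; P(Income=Q2 | Education=Bach) = 0.072/0.291 = 0.2474.
P(Education=HS) = 0.071 + 0.059 + 0.026 = 0.156; P(Income=Q2 | Education=HS) = 0.059/0.156 = 0.3782.
Difference = -0.131.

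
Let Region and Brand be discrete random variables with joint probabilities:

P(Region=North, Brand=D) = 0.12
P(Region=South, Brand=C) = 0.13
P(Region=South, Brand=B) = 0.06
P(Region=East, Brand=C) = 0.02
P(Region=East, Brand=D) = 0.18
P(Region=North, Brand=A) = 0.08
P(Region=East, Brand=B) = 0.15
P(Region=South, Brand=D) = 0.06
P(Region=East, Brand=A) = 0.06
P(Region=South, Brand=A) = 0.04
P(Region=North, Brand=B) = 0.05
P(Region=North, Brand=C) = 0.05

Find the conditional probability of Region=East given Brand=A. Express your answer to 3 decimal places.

0.333

P(Brand=A) = 0.08 + 0.04 + 0.06 = 0.18.
P(Region=East | Brand=A) = 0.06/0.18 = 0.333.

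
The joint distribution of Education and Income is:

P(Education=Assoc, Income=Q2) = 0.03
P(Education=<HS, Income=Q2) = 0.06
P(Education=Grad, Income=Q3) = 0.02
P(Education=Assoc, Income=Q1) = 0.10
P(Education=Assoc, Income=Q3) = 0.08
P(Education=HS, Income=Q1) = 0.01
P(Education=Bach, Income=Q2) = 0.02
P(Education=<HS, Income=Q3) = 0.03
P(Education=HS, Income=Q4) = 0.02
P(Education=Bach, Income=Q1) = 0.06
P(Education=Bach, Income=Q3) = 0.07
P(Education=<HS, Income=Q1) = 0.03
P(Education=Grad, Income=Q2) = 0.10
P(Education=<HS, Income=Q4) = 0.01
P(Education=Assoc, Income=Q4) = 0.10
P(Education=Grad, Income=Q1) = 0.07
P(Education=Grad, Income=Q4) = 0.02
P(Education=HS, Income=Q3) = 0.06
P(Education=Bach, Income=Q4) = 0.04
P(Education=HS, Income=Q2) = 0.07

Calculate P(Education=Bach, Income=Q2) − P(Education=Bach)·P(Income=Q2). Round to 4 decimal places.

P(Education=Bach) = 0.06 + 0.02 + 0.07 + 0.04 = 0.19.
P(Income=Q2) = 0.06 + 0.07 + 0.03 + 0.02 + 0.10 = 0.28.
P(Education=Bach, Income=Q2) − P(Education=Bach)P(Income=Q2) = 0.02 − 0.19×0.28 = -0.0332.

-0.0332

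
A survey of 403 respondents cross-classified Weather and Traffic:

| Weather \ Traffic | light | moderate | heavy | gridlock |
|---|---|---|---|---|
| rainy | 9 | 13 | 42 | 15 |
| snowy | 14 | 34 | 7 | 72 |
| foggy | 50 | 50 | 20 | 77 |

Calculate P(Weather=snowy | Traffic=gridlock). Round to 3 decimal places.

Total with Traffic=gridlock: 15 + 72 + 77 = 164.
P(Weather=snowy | Traffic=gridlock) = 72/164 = 0.439.

0.439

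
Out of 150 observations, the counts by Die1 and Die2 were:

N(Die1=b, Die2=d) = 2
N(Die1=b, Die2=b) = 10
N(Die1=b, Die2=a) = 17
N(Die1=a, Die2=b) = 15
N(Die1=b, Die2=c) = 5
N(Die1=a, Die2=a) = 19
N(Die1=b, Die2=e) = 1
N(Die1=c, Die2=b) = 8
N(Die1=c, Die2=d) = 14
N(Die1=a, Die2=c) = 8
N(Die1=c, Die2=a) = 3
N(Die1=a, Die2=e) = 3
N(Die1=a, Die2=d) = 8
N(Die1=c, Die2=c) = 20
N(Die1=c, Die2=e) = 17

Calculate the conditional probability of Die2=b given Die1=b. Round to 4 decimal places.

0.2857

Total with Die1=b: 17 + 10 + 5 + 2 + 1 = 35.
P(Die2=b | Die1=b) = 10/35 = 0.2857.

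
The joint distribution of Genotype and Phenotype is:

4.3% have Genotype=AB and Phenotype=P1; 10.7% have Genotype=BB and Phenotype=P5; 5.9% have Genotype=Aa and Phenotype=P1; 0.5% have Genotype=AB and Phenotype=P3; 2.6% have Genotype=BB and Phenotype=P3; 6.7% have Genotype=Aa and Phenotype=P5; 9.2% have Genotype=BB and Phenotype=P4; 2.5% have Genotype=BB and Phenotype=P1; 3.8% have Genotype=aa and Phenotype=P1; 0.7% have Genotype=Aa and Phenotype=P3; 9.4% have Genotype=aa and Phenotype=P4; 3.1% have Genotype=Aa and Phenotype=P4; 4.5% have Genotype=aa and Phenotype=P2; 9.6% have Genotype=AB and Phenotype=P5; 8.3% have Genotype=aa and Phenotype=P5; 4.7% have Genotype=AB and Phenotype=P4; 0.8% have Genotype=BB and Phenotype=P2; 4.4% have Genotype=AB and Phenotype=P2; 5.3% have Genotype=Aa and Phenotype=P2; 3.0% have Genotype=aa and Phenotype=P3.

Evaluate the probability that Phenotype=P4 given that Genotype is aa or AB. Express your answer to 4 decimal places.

P(Genotype=aa) = 0.038 + 0.045 + 0.030 + 0.094 + 0.083 = 0.290.
P(Genotype=AB) = 0.043 + 0.044 + 0.005 + 0.047 + 0.096 = 0.235.
P(Genotype ∈ {aa, AB}) = 0.290 + 0.235 = 0.525; P(Phenotype=P4, Genotype ∈ {aa, AB}) = 0.094 + 0.047 = 0.141.
P(Phenotype=P4 | Genotype ∈ {aa, AB}) = 0.141/0.525 = 0.2686.

0.2686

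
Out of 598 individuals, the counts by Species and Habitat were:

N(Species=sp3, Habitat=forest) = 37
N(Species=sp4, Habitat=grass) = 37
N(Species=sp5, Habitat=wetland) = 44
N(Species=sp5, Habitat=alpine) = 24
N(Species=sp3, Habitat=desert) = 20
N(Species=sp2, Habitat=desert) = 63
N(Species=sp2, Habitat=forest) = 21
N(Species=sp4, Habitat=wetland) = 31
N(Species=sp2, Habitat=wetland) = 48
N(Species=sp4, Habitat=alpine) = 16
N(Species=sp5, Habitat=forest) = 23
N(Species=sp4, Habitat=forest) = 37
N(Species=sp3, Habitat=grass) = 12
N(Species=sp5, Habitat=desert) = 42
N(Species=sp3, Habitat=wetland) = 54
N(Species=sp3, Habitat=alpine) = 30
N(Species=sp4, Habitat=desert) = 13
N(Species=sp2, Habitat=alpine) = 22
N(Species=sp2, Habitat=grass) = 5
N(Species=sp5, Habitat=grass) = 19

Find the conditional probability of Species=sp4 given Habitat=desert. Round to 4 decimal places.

0.0942

Total with Habitat=desert: 63 + 20 + 13 + 42 = 138.
P(Species=sp4 | Habitat=desert) = 13/138 = 0.0942.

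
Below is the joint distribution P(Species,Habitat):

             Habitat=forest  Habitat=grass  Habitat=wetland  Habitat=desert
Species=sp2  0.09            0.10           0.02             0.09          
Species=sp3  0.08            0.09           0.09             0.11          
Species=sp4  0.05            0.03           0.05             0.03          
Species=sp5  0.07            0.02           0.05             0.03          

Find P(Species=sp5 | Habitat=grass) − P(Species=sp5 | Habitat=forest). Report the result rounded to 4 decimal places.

-0.1580

P(Habitat=grass) = 0.10 + 0.09 + 0.03 + 0.02 = 0.24; P(Species=sp5 | Habitat=grass) = 0.02/0.24 = 0.08333.
P(Habitat=forest) = 0.09 + 0.08 + 0.05 + 0.07 = 0.29; P(Species=sp5 | Habitat=forest) = 0.07/0.29 = 0.24138.
Difference = -0.1580.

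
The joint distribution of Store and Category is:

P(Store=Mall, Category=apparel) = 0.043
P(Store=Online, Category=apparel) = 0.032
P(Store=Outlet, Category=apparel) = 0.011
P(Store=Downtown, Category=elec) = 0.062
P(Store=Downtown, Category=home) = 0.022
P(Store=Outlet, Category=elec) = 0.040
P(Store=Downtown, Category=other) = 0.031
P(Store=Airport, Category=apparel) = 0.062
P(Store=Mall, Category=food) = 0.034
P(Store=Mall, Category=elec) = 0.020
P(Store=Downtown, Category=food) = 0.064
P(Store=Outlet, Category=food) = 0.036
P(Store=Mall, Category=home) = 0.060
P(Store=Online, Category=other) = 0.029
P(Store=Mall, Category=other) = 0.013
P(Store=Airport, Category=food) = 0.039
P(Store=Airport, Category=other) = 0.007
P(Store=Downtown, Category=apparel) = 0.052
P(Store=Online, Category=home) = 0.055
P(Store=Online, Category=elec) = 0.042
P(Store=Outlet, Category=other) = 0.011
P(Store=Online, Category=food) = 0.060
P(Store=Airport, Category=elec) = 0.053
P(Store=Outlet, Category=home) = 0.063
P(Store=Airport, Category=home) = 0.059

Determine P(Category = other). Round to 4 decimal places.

P(Category=other) = 0.031 + 0.013 + 0.007 + 0.011 + 0.029 = 0.091.

0.0910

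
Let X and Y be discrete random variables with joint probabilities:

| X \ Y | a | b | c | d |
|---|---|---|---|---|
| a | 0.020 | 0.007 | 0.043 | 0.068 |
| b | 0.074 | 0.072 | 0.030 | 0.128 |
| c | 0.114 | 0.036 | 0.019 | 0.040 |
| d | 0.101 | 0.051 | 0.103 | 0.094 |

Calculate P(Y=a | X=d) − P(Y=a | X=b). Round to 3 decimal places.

0.046

P(X=d) = 0.101 + 0.051 + 0.103 + 0.094 = 0.349; P(Y=a | X=d) = 0.101/0.349 = 0.2894.
P(X=b) = 0.074 + 0.072 + 0.030 + 0.128 = 0.304; P(Y=a | X=b) = 0.074/0.304 = 0.2434.
Difference = 0.046.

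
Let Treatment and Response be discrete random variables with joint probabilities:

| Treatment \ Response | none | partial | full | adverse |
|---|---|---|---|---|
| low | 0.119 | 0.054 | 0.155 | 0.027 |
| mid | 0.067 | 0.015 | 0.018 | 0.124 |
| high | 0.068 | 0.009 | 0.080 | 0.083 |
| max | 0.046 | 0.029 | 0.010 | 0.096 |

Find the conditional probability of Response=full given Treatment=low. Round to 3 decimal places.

P(Treatment=low) = 0.119 + 0.054 + 0.155 + 0.027 = 0.355.
P(Response=full | Treatment=low) = 0.155/0.355 = 0.437.

0.437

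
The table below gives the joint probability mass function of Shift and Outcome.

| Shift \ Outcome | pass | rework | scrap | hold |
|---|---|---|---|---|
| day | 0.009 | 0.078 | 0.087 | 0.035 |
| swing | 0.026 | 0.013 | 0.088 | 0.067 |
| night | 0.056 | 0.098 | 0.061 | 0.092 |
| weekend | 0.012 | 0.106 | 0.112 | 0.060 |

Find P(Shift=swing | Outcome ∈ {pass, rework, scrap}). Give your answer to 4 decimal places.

P(Outcome=pass) = 0.009 + 0.026 + 0.056 + 0.012 = 0.103.
P(Outcome=rework) = 0.078 + 0.013 + 0.098 + 0.106 = 0.295.
P(Outcome=scrap) = 0.087 + 0.088 + 0.061 + 0.112 = 0.348.
P(Outcome ∈ {pass, rework, scrap}) = 0.103 + 0.295 + 0.348 = 0.746; P(Shift=swing, Outcome ∈ {pass, rework, scrap}) = 0.026 + 0.013 + 0.088 = 0.127.
P(Shift=swing | Outcome ∈ {pass, rework, scrap}) = 0.127/0.746 = 0.1702.

0.1702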